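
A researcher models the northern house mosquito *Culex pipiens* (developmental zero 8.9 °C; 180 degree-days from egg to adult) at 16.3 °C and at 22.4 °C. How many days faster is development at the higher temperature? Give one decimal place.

At 16.3 °C: 180 / (16.3 − 8.9) = 180 / 7.4 = 24.324 d.
At 22.4 °C: 180 / (22.4 − 8.9) = 180 / 13.5 = 13.333 d.
Difference = |24.324 − 13.333| = 10.991 ≈ 11.0 days.

11.0 days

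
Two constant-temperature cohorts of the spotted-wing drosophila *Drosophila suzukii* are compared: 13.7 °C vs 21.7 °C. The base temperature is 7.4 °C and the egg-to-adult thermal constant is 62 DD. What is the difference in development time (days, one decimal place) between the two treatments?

At 13.7 °C: 62 / (13.7 − 7.4) = 62 / 6.3 = 9.841 d.
At 21.7 °C: 62 / (21.7 − 7.4) = 62 / 14.3 = 4.336 d.
Difference = |9.841 − 4.336| = 5.506 ≈ 5.5 days.

5.5 days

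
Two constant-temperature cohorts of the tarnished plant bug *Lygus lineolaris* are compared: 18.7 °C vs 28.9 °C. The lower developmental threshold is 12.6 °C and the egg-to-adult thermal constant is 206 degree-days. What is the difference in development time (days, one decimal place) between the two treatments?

21.1 days

At 18.7 °C: 206 / (18.7 − 12.6) = 206 / 6.1 = 33.770 d.
At 28.9 °C: 206 / (28.9 − 12.6) = 206 / 16.3 = 12.638 d.
Difference = |33.770 − 12.638| = 21.132 ≈ 21.1 days.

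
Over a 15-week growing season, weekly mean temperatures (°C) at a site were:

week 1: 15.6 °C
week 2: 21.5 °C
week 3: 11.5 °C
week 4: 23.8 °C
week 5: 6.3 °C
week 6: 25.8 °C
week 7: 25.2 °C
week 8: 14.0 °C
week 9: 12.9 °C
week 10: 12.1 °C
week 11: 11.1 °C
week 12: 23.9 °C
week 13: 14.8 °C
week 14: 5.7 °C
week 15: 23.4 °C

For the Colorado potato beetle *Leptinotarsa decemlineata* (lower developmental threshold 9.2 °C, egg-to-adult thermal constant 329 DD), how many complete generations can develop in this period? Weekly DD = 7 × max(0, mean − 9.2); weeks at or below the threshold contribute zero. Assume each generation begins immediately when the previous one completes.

Weekly DD (7 × max(0, T̄ − 9.2)): 44.8, 86.1, 16.1, 102.2, 0.0, 116.2, 112.0, 33.6, 25.9, 20.3, 13.3, 102.9, 39.2, 0.0, 99.4.
Season total = 812.0 DD.
Complete generations = ⌊812.0 / 329⌋ = 2.

2 generations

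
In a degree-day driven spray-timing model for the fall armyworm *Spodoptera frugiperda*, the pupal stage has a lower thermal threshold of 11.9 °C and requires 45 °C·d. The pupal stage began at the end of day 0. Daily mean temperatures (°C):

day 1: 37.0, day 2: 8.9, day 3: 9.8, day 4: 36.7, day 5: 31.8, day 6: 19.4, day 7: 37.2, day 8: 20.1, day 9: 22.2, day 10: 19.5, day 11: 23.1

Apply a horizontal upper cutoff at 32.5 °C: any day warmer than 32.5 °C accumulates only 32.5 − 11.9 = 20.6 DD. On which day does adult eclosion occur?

day 5

Daily DD above 11.9 °C (capped at 20.6): 20.6, 0.0, 0.0, 20.6, 19.9, 7.5, 20.6, 8.2, 10.3, 7.6, 11.2.
Cumulative: 20.6, 20.6, 20.6, 41.2, 61.1, 68.6, 89.2, 97.4, 107.7, 115.3, 126.5.
The total first reaches 45 DD on day 5.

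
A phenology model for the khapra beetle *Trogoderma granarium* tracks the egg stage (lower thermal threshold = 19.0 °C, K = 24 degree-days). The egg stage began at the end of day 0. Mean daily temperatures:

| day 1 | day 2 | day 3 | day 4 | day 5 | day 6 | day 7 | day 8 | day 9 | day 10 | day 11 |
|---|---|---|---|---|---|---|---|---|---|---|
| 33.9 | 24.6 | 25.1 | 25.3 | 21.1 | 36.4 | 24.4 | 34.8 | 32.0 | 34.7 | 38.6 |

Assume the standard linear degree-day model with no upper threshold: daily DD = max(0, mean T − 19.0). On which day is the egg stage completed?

day 3

Daily DD above 19.0 °C: 14.9, 5.6, 6.1, 6.3, 2.1, 17.4, 5.4, 15.8, 13.0, 15.7, 19.6.
Cumulative: 14.9, 20.5, 26.6, 32.9, 35.0, 52.4, 57.8, 73.6, 86.6, 102.3, 121.9.
The total first reaches 24 DD on day 3.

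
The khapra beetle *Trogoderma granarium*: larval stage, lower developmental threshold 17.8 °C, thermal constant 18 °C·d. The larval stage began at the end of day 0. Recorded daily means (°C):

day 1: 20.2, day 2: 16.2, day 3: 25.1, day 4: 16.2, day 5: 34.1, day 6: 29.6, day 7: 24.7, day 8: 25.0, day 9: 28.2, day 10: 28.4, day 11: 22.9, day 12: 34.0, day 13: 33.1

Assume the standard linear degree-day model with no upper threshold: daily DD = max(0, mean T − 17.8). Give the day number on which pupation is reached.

Daily DD above 17.8 °C: 2.4, 0.0, 7.3, 0.0, 16.3, 11.8, 6.9, 7.2, 10.4, 10.6, 5.1, 16.2, 15.3.
Cumulative: 2.4, 2.4, 9.7, 9.7, 26.0, 37.8, 44.7, 51.9, 62.3, 72.9, 78.0, 94.2, 109.5.
The total first reaches 18 DD on day 5.

day 5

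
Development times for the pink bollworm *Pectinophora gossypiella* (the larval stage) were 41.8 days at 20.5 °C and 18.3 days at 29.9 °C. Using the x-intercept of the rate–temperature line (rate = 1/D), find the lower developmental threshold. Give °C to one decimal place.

Linear rate model ⇒ the product D·(T − T_b) is constant across temperatures.
41.8·(20.5 − T_b) = 18.3·(29.9 − T_b)
T_b = (41.8·20.5 − 18.3·29.9) / (41.8 − 18.3) = 309.73 / 23.5 = 13.180 °C ≈ 13.2 °C.

13.2 °C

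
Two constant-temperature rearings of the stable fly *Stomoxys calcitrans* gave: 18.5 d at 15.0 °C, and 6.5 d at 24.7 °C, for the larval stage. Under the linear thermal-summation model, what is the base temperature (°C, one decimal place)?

Equal thermal constants: D₁(T₁ − T_b) = D₂(T₂ − T_b).
18.5·(15.0 − T_b) = 6.5·(24.7 − T_b)
T_b = (18.5·15.0 − 6.5·24.7) / (18.5 − 6.5) = 116.95 / 12.0 = 9.746 °C ≈ 9.7 °C.

9.7 °C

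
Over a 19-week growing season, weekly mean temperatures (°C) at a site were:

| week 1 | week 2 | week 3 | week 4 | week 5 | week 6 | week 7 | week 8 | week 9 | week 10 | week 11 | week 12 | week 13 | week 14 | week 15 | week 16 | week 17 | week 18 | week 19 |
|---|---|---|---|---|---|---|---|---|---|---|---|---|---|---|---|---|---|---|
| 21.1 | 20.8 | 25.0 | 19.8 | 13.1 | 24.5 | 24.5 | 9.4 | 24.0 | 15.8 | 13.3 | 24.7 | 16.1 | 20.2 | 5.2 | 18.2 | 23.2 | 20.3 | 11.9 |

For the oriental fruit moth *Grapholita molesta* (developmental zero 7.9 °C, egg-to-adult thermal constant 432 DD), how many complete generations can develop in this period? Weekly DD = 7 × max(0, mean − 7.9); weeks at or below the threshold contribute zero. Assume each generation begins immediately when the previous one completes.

3 generations

Weekly DD (7 × max(0, T̄ − 7.9)): 92.4, 90.3, 119.7, 83.3, 36.4, 116.2, 116.2, 10.5, 112.7, 55.3, 37.8, 117.6, 57.4, 86.1, 0.0, 72.1, 107.1, 86.8, 28.0.
Season total = 1425.9 DD.
Complete generations = ⌊1425.9 / 432⌋ = 3.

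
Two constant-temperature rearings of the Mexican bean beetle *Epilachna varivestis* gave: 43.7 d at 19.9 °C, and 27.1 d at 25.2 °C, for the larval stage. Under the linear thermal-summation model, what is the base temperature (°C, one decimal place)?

11.2 °C

Linear rate model ⇒ the product D·(T − T_b) is constant across temperatures.
43.7·(19.9 − T_b) = 27.1·(25.2 − T_b)
T_b = (43.7·19.9 − 27.1·25.2) / (43.7 − 27.1) = 186.71 / 16.6 = 11.248 °C ≈ 11.2 °C.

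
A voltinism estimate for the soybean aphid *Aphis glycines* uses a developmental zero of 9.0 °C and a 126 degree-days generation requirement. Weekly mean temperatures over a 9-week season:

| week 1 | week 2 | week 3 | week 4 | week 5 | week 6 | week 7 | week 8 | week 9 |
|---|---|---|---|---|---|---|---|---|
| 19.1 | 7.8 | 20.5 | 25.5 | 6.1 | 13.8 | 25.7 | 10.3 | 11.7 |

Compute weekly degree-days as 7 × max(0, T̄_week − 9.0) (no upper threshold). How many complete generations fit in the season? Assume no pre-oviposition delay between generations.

Weekly DD (7 × max(0, T̄ − 9.0)): 70.7, 0.0, 80.5, 115.5, 0.0, 33.6, 116.9, 9.1, 18.9.
Season total = 445.2 DD.
Complete generations = ⌊445.2 / 126⌋ = 3.

3 generations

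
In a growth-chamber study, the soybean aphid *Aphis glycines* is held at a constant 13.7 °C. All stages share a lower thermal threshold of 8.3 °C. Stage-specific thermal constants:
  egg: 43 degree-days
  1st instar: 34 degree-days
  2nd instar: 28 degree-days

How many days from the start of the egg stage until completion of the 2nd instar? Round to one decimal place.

19.4 days

Daily accumulation at 13.7 °C = 13.7 − 8.3 = 5.4 DD/day.
Total K = 43 + 34 + 28 = 105 DD.
Total duration = 105 / 5.4 = 19.444 ≈ 19.4 days.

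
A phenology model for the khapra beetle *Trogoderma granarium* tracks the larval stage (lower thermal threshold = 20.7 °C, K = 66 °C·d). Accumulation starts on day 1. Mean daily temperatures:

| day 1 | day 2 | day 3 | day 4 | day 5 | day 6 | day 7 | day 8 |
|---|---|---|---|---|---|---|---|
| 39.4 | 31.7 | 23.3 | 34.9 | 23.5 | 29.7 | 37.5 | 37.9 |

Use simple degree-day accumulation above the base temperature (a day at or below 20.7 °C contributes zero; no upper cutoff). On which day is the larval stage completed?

day 7

Daily DD above 20.7 °C: 18.7, 11.0, 2.6, 14.2, 2.8, 9.0, 16.8, 17.2.
Cumulative: 18.7, 29.7, 32.3, 46.5, 49.3, 58.3, 75.1, 92.3.
The total first reaches 66 DD on day 7.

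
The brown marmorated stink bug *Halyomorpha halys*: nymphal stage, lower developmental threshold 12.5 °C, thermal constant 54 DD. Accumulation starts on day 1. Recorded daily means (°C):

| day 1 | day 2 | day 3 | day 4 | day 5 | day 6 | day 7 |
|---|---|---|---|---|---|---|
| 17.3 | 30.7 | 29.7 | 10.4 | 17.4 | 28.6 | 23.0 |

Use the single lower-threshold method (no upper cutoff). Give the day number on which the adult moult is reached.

Daily DD above 12.5 °C: 4.8, 18.2, 17.2, 0.0, 4.9, 16.1, 10.5.
Cumulative: 4.8, 23.0, 40.2, 40.2, 45.1, 61.2, 71.7.
The total first reaches 54 DD on day 6.

day 6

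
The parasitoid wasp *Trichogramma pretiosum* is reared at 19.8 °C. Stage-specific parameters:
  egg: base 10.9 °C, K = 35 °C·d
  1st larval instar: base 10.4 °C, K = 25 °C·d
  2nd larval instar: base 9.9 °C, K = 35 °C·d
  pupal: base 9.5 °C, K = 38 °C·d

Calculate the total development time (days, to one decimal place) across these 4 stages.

13.8 days

egg: 35 / (19.8 − 10.9) = 35 / 8.9 = 3.933 d.
1st larval instar: 25 / (19.8 − 10.4) = 25 / 9.4 = 2.660 d.
2nd larval instar: 35 / (19.8 − 9.9) = 35 / 9.9 = 3.535 d.
pupal: 38 / (19.8 − 9.5) = 38 / 10.3 = 3.689 d.
Sum = 13.817 ≈ 13.8 days.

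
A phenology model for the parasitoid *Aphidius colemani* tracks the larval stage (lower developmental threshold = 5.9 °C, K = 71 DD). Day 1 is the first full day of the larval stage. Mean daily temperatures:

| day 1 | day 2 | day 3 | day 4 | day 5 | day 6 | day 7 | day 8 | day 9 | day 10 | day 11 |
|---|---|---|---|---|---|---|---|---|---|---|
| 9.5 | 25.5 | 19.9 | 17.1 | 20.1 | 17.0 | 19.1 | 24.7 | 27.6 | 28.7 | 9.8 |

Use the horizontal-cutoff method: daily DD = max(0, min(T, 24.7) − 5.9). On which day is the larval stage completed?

day 6

Daily DD above 5.9 °C (capped at 18.8): 3.6, 18.8, 14.0, 11.2, 14.2, 11.1, 13.2, 18.8, 18.8, 18.8, 3.9.
Cumulative: 3.6, 22.4, 36.4, 47.6, 61.8, 72.9, 86.1, 104.9, 123.7, 142.5, 146.4.
The total first reaches 71 DD on day 6.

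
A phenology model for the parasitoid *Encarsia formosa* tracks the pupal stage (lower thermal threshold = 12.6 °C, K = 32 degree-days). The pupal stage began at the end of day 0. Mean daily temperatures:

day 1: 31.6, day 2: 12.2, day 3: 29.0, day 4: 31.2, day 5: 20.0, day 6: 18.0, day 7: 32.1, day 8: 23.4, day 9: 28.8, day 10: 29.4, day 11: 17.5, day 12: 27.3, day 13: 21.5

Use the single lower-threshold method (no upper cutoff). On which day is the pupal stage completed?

Daily DD above 12.6 °C: 19.0, 0.0, 16.4, 18.6, 7.4, 5.4, 19.5, 10.8, 16.2, 16.8, 4.9, 14.7, 8.9.
Cumulative: 19.0, 19.0, 35.4, 54.0, 61.4, 66.8, 86.3, 97.1, 113.3, 130.1, 135.0, 149.7, 158.6.
The total first reaches 32 DD on day 3.

day 3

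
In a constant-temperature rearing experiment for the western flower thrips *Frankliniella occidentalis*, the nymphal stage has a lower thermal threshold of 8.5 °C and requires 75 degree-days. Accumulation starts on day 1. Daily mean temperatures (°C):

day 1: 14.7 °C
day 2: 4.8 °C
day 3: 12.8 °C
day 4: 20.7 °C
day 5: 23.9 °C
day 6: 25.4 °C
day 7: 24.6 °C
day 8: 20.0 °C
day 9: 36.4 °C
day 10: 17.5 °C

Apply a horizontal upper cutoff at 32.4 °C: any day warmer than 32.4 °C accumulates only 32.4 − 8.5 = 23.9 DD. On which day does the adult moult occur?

Daily DD above 8.5 °C (capped at 23.9): 6.2, 0.0, 4.3, 12.2, 15.4, 16.9, 16.1, 11.5, 23.9, 9.0.
Cumulative: 6.2, 6.2, 10.5, 22.7, 38.1, 55.0, 71.1, 82.6, 106.5, 115.5.
The total first reaches 75 DD on day 8.

day 8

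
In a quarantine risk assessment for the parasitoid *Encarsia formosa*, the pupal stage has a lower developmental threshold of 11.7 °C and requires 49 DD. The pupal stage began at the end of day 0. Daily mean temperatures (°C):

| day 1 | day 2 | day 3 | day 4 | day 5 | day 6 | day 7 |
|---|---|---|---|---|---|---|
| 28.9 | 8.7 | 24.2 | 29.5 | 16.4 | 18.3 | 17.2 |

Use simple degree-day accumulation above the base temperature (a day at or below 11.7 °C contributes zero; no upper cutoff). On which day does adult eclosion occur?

day 5

Daily DD above 11.7 °C: 17.2, 0.0, 12.5, 17.8, 4.7, 6.6, 5.5.
Cumulative: 17.2, 17.2, 29.7, 47.5, 52.2, 58.8, 64.3.
The total first reaches 49 DD on day 5.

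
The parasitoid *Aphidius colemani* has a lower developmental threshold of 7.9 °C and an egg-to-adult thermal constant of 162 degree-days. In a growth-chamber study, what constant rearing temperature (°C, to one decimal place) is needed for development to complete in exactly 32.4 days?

12.9 °C

Required daily accumulation = 162 / 32.4 = 5.000 DD/day.
T = T_base + 5.000 = 7.9 + 5.000 = 12.900 ≈ 12.9 °C.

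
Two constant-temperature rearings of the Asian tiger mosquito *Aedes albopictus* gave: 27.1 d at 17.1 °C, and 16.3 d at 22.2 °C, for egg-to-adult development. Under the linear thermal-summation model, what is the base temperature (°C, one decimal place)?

Under the model K = D·(T − T_b), so D₁·(T₁ − T_b) = D₂·(T₂ − T_b).
27.1·(17.1 − T_b) = 16.3·(22.2 − T_b)
T_b = (27.1·17.1 − 16.3·22.2) / (27.1 − 16.3) = 101.55 / 10.8 = 9.403 °C ≈ 9.4 °C.

9.4 °C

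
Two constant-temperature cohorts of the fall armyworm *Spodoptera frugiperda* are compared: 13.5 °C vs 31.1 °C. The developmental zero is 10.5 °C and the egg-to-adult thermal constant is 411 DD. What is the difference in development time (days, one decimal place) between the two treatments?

At 13.5 °C: 411 / (13.5 − 10.5) = 411 / 3.0 = 137.000 d.
At 31.1 °C: 411 / (31.1 − 10.5) = 411 / 20.6 = 19.951 d.
Difference = |137.000 − 19.951| = 117.049 ≈ 117.0 days.

117.0 days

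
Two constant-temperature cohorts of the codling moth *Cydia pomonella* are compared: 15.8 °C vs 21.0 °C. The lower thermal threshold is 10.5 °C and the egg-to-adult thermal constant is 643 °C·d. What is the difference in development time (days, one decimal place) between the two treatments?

At 15.8 °C: 643 / (15.8 − 10.5) = 643 / 5.3 = 121.321 d.
At 21.0 °C: 643 / (21.0 − 10.5) = 643 / 10.5 = 61.238 d.
Difference = |121.321 − 61.238| = 60.083 ≈ 60.1 days.

60.1 days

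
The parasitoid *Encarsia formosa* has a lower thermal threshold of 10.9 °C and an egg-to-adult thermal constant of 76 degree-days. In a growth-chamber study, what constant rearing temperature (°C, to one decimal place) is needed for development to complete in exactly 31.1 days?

13.3 °C

Required daily accumulation = 76 / 31.1 = 2.444 DD/day.
T = T_base + 2.444 = 10.9 + 2.444 = 13.344 ≈ 13.3 °C.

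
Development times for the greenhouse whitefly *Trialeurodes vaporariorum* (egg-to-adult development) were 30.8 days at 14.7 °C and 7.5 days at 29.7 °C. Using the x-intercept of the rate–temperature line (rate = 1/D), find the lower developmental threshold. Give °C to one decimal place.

Linear rate model ⇒ the product D·(T − T_b) is constant across temperatures.
30.8·(14.7 − T_b) = 7.5·(29.7 − T_b)
T_b = (30.8·14.7 − 7.5·29.7) / (30.8 − 7.5) = 230.01 / 23.3 = 9.872 °C ≈ 9.9 °C.

9.9 °C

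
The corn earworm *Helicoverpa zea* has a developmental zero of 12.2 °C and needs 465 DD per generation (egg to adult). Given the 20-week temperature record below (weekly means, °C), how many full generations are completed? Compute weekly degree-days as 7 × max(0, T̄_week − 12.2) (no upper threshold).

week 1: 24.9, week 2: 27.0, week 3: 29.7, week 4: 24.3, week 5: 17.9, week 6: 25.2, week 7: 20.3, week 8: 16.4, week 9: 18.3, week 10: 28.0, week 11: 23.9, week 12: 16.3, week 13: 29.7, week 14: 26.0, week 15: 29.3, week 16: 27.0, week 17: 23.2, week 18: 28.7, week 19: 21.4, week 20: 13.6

Weekly DD (7 × max(0, T̄ − 12.2)): 88.9, 103.6, 122.5, 84.7, 39.9, 91.0, 56.7, 29.4, 42.7, 110.6, 81.9, 28.7, 122.5, 96.6, 119.7, 103.6, 77.0, 115.5, 64.4, 9.8.
Season total = 1589.7 DD.
Complete generations = ⌊1589.7 / 465⌋ = 3.

3 generations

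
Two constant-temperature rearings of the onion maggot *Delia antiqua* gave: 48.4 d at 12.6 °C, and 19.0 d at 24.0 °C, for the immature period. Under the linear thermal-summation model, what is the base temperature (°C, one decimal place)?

5.2 °C

Under the model K = D·(T − T_b), so D₁·(T₁ − T_b) = D₂·(T₂ − T_b).
48.4·(12.6 − T_b) = 19.0·(24.0 − T_b)
T_b = (48.4·12.6 − 19.0·24.0) / (48.4 − 19.0) = 153.84 / 29.4 = 5.233 °C ≈ 5.2 °C.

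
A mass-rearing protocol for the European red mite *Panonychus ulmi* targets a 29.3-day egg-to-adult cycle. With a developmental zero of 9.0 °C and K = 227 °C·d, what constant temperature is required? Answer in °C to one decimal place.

Required daily accumulation = 227 / 29.3 = 7.747 DD/day.
T = T_base + 7.747 = 9.0 + 7.747 = 16.747 ≈ 16.7 °C.

16.7 °C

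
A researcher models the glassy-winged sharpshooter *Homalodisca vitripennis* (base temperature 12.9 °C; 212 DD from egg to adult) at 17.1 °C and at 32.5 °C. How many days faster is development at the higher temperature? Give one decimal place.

At 17.1 °C: 212 / (17.1 − 12.9) = 212 / 4.2 = 50.476 d.
At 32.5 °C: 212 / (32.5 − 12.9) = 212 / 19.6 = 10.816 d.
Difference = |50.476 − 10.816| = 39.660 ≈ 39.7 days.

39.7 days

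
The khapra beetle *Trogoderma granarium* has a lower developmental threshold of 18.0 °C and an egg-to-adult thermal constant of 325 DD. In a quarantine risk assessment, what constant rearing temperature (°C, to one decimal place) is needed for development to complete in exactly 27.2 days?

Required daily accumulation = 325 / 27.2 = 11.949 DD/day.
T = T_base + 11.949 = 18.0 + 11.949 = 29.949 ≈ 29.9 °C.

29.9 °C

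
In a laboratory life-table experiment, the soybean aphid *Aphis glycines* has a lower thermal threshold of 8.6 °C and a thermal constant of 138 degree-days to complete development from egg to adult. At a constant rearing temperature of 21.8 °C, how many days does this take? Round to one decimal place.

Daily accumulation = 21.8 − 8.6 = 13.2 DD/day.
Duration = 138 / 13.2 = 10.455 ≈ 10.5 days.

10.5 days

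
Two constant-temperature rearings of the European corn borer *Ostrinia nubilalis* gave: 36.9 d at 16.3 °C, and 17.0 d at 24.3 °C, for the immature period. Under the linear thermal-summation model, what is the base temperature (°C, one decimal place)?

Equal thermal constants: D₁(T₁ − T_b) = D₂(T₂ − T_b).
36.9·(16.3 − T_b) = 17.0·(24.3 − T_b)
T_b = (36.9·16.3 − 17.0·24.3) / (36.9 − 17.0) = 188.37 / 19.9 = 9.466 °C ≈ 9.5 °C.

9.5 °C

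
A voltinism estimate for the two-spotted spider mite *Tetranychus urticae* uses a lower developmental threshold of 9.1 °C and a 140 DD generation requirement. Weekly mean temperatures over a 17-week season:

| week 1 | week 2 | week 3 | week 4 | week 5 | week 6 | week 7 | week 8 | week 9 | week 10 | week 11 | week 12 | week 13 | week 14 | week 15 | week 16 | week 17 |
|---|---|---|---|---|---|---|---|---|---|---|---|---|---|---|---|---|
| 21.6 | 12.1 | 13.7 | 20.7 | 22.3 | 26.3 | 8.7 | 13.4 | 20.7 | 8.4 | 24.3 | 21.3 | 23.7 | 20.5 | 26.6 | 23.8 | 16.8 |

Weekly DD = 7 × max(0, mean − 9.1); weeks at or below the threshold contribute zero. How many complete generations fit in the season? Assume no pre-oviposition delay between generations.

8 generations

Weekly DD (7 × max(0, T̄ − 9.1)): 87.5, 21.0, 32.2, 81.2, 92.4, 120.4, 0.0, 30.1, 81.2, 0.0, 106.4, 85.4, 102.2, 79.8, 122.5, 102.9, 53.9.
Season total = 1199.1 DD.
Complete generations = ⌊1199.1 / 140⌋ = 8.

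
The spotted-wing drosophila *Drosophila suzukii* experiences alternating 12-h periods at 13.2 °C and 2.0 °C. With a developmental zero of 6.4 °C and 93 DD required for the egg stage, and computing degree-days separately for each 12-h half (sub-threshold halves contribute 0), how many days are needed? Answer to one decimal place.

Day half: max(0, 13.2 − 6.4) × 0.5 = 6.8 × 0.5 = 3.40 DD.
Night half: max(0, 2.0 − 6.4) × 0.5 = 0.0 × 0.5 = 0.00 DD.
Per 24 h: 3.40 DD/day.
Duration = 93 / 3.40 = 27.353 ≈ 27.4 days.

27.4 days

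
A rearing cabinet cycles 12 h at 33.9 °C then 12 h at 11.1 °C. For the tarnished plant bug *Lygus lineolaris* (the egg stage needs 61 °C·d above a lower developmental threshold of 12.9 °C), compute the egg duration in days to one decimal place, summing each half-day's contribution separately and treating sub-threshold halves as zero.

Day half: max(0, 33.9 − 12.9) × 0.5 = 21.0 × 0.5 = 10.50 DD.
Night half: max(0, 11.1 − 12.9) × 0.5 = 0.0 × 0.5 = 0.00 DD.
Per 24 h: 10.50 DD/day.
Duration = 61 / 10.50 = 5.810 ≈ 5.8 days.

5.8 days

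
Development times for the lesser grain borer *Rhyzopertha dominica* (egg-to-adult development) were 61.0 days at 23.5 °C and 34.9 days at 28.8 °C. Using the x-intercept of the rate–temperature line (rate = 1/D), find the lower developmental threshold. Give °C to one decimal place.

Linear rate model ⇒ the product D·(T − T_b) is constant across temperatures.
61.0·(23.5 − T_b) = 34.9·(28.8 − T_b)
T_b = (61.0·23.5 − 34.9·28.8) / (61.0 − 34.9) = 428.38 / 26.1 = 16.413 °C ≈ 16.4 °C.

16.4 °C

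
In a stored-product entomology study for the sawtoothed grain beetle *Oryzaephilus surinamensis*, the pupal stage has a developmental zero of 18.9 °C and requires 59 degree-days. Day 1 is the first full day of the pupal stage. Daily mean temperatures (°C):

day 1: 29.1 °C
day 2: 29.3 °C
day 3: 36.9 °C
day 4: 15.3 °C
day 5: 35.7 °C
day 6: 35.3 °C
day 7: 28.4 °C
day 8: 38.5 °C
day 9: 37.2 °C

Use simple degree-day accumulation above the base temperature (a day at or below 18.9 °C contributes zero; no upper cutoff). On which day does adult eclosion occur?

day 6

Daily DD above 18.9 °C: 10.2, 10.4, 18.0, 0.0, 16.8, 16.4, 9.5, 19.6, 18.3.
Cumulative: 10.2, 20.6, 38.6, 38.6, 55.4, 71.8, 81.3, 100.9, 119.2.
The total first reaches 59 DD on day 6.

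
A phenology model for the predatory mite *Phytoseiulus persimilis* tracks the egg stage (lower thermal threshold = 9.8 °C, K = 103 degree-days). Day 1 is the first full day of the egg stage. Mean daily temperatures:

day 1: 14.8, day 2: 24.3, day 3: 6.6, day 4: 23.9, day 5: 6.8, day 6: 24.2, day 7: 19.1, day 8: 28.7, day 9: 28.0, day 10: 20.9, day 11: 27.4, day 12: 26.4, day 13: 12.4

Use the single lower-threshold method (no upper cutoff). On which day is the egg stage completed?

day 10

Daily DD above 9.8 °C: 5.0, 14.5, 0.0, 14.1, 0.0, 14.4, 9.3, 18.9, 18.2, 11.1, 17.6, 16.6, 2.6.
Cumulative: 5.0, 19.5, 19.5, 33.6, 33.6, 48.0, 57.3, 76.2, 94.4, 105.5, 123.1, 139.7, 142.3.
The total first reaches 103 DD on day 10.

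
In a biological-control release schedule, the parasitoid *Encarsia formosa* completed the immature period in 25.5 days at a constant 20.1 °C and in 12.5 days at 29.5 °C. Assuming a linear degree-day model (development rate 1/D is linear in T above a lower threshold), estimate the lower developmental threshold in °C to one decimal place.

Equal thermal constants: D₁(T₁ − T_b) = D₂(T₂ − T_b).
25.5·(20.1 − T_b) = 12.5·(29.5 − T_b)
T_b = (25.5·20.1 − 12.5·29.5) / (25.5 − 12.5) = 143.80 / 13.0 = 11.062 °C ≈ 11.1 °C.

11.1 °C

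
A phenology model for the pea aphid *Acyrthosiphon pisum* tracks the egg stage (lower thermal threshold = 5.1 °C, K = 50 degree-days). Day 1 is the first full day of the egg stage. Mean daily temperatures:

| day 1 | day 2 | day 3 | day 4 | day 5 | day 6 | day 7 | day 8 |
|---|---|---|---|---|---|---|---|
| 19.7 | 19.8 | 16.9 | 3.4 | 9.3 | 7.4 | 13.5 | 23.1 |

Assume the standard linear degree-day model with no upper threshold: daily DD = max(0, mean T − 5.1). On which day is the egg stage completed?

Daily DD above 5.1 °C: 14.6, 14.7, 11.8, 0.0, 4.2, 2.3, 8.4, 18.0.
Cumulative: 14.6, 29.3, 41.1, 41.1, 45.3, 47.6, 56.0, 74.0.
The total first reaches 50 DD on day 7.

day 7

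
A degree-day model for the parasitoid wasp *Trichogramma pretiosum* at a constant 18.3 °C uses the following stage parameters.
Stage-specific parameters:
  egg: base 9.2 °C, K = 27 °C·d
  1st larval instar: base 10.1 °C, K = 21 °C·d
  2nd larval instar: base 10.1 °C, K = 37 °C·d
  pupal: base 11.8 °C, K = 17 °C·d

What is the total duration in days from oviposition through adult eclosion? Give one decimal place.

egg: 27 / (18.3 − 9.2) = 27 / 9.1 = 2.967 d.
1st larval instar: 21 / (18.3 − 10.1) = 21 / 8.2 = 2.561 d.
2nd larval instar: 37 / (18.3 − 10.1) = 37 / 8.2 = 4.512 d.
pupal: 17 / (18.3 − 11.8) = 17 / 6.5 = 2.615 d.
Sum = 12.656 ≈ 12.7 days.

12.7 days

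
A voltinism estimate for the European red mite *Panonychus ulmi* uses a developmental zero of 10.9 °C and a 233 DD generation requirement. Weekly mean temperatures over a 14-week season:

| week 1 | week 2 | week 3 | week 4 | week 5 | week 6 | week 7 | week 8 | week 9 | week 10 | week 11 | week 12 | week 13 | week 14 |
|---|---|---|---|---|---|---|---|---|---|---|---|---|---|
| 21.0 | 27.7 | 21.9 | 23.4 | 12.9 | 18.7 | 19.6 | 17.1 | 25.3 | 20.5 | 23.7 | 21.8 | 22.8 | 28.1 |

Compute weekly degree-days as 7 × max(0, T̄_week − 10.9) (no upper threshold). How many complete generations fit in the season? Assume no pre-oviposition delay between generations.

Weekly DD (7 × max(0, T̄ − 10.9)): 70.7, 117.6, 77.0, 87.5, 14.0, 54.6, 60.9, 43.4, 100.8, 67.2, 89.6, 76.3, 83.3, 120.4.
Season total = 1063.3 DD.
Complete generations = ⌊1063.3 / 233⌋ = 4.

4 generations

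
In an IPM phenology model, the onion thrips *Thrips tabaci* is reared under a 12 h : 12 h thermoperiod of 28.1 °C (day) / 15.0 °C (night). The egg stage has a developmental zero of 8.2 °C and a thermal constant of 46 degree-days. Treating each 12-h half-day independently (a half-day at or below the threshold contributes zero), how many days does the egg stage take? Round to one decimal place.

3.4 days

Day half: max(0, 28.1 − 8.2) × 0.5 = 19.9 × 0.5 = 9.95 DD.
Night half: max(0, 15.0 − 8.2) × 0.5 = 6.8 × 0.5 = 3.40 DD.
Per 24 h: 13.35 DD/day.
Duration = 46 / 13.35 = 3.446 ≈ 3.4 days.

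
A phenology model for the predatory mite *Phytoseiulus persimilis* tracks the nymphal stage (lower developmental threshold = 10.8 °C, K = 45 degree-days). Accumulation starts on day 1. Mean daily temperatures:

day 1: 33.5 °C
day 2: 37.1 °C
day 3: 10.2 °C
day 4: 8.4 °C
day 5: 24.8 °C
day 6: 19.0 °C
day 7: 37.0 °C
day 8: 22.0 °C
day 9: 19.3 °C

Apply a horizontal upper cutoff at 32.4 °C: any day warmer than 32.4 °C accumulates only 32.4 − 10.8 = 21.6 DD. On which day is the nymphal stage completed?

day 5

Daily DD above 10.8 °C (capped at 21.6): 21.6, 21.6, 0.0, 0.0, 14.0, 8.2, 21.6, 11.2, 8.5.
Cumulative: 21.6, 43.2, 43.2, 43.2, 57.2, 65.4, 87.0, 98.2, 106.7.
The total first reaches 45 DD on day 5.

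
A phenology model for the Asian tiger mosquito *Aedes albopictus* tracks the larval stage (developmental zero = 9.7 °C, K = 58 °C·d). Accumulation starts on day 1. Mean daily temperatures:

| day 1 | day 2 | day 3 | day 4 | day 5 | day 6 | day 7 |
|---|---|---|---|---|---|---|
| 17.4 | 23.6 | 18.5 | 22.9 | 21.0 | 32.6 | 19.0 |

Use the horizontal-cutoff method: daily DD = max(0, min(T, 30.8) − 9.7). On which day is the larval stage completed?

day 6

Daily DD above 9.7 °C (capped at 21.1): 7.7, 13.9, 8.8, 13.2, 11.3, 21.1, 9.3.
Cumulative: 7.7, 21.6, 30.4, 43.6, 54.9, 76.0, 85.3.
The total first reaches 58 DD on day 6.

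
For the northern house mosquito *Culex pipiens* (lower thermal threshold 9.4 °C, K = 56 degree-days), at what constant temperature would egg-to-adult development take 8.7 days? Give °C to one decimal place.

15.8 °C

Required daily accumulation = 56 / 8.7 = 6.437 DD/day.
T = T_base + 6.437 = 9.4 + 6.437 = 15.837 ≈ 15.8 °C.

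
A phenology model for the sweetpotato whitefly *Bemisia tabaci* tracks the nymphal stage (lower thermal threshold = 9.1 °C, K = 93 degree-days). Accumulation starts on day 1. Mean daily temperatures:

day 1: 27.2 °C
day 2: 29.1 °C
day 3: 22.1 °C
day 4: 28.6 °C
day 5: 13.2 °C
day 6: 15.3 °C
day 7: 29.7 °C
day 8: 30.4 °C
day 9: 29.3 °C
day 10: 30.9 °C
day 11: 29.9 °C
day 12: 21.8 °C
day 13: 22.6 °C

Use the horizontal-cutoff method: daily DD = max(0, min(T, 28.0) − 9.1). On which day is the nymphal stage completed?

day 7

Daily DD above 9.1 °C (capped at 18.9): 18.1, 18.9, 13.0, 18.9, 4.1, 6.2, 18.9, 18.9, 18.9, 18.9, 18.9, 12.7, 13.5.
Cumulative: 18.1, 37.0, 50.0, 68.9, 73.0, 79.2, 98.1, 117.0, 135.9, 154.8, 173.7, 186.4, 199.9.
The total first reaches 93 DD on day 7.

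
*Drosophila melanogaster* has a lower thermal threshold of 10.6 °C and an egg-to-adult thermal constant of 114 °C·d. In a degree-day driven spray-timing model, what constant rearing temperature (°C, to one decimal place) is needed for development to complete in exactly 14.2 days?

Required daily accumulation = 114 / 14.2 = 8.028 DD/day.
T = T_base + 8.028 = 10.6 + 8.028 = 18.628 ≈ 18.6 °C.

18.6 °C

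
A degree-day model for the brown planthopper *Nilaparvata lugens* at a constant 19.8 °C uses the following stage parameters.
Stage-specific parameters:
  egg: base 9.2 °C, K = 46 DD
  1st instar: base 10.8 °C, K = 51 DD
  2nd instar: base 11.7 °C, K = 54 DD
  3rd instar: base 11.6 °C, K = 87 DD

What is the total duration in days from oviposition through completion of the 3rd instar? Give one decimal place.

egg: 46 / (19.8 − 9.2) = 46 / 10.6 = 4.340 d.
1st instar: 51 / (19.8 − 10.8) = 51 / 9.0 = 5.667 d.
2nd instar: 54 / (19.8 − 11.7) = 54 / 8.1 = 6.667 d.
3rd instar: 87 / (19.8 − 11.6) = 87 / 8.2 = 10.610 d.
Sum = 27.283 ≈ 27.3 days.

27.3 days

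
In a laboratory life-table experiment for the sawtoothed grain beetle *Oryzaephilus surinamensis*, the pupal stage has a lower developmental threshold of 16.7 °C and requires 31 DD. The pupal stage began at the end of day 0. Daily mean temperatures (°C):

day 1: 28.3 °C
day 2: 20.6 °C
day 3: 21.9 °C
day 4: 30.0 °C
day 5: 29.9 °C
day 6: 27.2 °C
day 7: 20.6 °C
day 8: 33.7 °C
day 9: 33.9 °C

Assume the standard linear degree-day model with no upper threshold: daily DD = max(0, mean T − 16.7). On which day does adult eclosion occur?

Daily DD above 16.7 °C: 11.6, 3.9, 5.2, 13.3, 13.2, 10.5, 3.9, 17.0, 17.2.
Cumulative: 11.6, 15.5, 20.7, 34.0, 47.2, 57.7, 61.6, 78.6, 95.8.
The total first reaches 31 DD on day 4.

day 4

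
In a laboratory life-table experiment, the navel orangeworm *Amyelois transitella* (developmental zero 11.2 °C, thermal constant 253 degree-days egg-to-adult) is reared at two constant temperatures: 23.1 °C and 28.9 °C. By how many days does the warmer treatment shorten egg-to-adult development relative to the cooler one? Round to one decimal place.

At 23.1 °C: 253 / (23.1 − 11.2) = 253 / 11.9 = 21.261 d.
At 28.9 °C: 253 / (28.9 − 11.2) = 253 / 17.7 = 14.294 d.
Difference = |21.261 − 14.294| = 6.967 ≈ 7.0 days.

7.0 days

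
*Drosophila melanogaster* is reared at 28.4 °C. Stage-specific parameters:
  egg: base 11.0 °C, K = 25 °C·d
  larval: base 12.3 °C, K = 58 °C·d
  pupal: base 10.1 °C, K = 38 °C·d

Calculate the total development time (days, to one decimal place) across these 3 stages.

7.1 days

egg: 25 / (28.4 − 11.0) = 25 / 17.4 = 1.437 d.
larval: 58 / (28.4 − 12.3) = 58 / 16.1 = 3.602 d.
pupal: 38 / (28.4 − 10.1) = 38 / 18.3 = 2.077 d.
Sum = 7.116 ≈ 7.1 days.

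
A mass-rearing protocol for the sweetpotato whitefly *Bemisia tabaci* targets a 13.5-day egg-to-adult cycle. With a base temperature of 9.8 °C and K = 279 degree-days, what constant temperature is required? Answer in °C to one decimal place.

30.5 °C

Required daily accumulation = 279 / 13.5 = 20.667 DD/day.
T = T_base + 20.667 = 9.8 + 20.667 = 30.467 ≈ 30.5 °C.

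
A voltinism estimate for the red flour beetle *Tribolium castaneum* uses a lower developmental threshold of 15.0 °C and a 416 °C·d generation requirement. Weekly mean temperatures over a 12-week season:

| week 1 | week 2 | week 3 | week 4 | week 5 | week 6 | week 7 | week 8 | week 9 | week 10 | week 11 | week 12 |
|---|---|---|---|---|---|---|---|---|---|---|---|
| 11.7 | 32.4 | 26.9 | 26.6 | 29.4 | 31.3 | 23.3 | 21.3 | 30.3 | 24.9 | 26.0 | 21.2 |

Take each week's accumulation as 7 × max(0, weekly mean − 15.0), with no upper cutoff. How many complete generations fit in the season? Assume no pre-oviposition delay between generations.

2 generations

Weekly DD (7 × max(0, T̄ − 15.0)): 0.0, 121.8, 83.3, 81.2, 100.8, 114.1, 58.1, 44.1, 107.1, 69.3, 77.0, 43.4.
Season total = 900.2 DD.
Complete generations = ⌊900.2 / 416⌋ = 2.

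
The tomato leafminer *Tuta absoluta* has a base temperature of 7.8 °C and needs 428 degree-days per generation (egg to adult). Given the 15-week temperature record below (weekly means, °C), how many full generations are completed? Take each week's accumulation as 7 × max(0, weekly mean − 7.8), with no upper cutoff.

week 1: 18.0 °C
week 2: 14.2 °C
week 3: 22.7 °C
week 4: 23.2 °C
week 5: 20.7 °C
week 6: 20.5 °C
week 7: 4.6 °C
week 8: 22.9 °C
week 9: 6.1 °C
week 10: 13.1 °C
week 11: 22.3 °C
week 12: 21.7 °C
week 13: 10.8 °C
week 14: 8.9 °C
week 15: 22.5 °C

Weekly DD (7 × max(0, T̄ − 7.8)): 71.4, 44.8, 104.3, 107.8, 90.3, 88.9, 0.0, 105.7, 0.0, 37.1, 101.5, 97.3, 21.0, 7.7, 102.9.
Season total = 980.7 DD.
Complete generations = ⌊980.7 / 428⌋ = 2.

2 generations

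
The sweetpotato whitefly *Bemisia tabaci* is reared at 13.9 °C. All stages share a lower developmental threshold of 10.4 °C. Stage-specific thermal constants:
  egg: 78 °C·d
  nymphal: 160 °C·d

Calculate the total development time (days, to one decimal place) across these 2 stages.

68.0 days

Daily accumulation at 13.9 °C = 13.9 − 10.4 = 3.5 DD/day.
Total K = 78 + 160 = 238 DD.
Total duration = 238 / 3.5 = 68.000 ≈ 68.0 days.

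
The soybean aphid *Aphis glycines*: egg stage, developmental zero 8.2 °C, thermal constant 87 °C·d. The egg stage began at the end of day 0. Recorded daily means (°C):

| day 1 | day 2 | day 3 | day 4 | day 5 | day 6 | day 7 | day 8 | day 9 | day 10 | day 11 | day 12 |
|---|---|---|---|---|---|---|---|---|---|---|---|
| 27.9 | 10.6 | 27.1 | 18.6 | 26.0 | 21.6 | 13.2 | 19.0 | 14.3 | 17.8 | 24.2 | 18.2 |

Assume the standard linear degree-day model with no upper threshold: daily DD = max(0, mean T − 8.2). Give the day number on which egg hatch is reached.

Daily DD above 8.2 °C: 19.7, 2.4, 18.9, 10.4, 17.8, 13.4, 5.0, 10.8, 6.1, 9.6, 16.0, 10.0.
Cumulative: 19.7, 22.1, 41.0, 51.4, 69.2, 82.6, 87.6, 98.4, 104.5, 114.1, 130.1, 140.1.
The total first reaches 87 DD on day 7.

day 7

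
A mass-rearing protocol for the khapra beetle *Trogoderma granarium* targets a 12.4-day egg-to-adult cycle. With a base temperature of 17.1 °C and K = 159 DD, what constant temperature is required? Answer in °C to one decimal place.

29.9 °C

Required daily accumulation = 159 / 12.4 = 12.823 DD/day.
T = T_base + 12.823 = 17.1 + 12.823 = 29.923 ≈ 29.9 °C.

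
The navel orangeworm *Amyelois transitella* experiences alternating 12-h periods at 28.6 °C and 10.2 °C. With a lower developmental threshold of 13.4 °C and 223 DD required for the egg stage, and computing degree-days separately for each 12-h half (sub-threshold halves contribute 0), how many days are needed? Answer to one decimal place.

29.3 days

Day half: max(0, 28.6 − 13.4) × 0.5 = 15.2 × 0.5 = 7.60 DD.
Night half: max(0, 10.2 − 13.4) × 0.5 = 0.0 × 0.5 = 0.00 DD.
Per 24 h: 7.60 DD/day.
Duration = 223 / 7.60 = 29.342 ≈ 29.3 days.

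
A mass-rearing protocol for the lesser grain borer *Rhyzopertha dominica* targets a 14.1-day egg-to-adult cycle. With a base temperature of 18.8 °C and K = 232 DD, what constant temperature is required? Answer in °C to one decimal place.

35.3 °C

Required daily accumulation = 232 / 14.1 = 16.454 DD/day.
T = T_base + 16.454 = 18.8 + 16.454 = 35.254 ≈ 35.3 °C.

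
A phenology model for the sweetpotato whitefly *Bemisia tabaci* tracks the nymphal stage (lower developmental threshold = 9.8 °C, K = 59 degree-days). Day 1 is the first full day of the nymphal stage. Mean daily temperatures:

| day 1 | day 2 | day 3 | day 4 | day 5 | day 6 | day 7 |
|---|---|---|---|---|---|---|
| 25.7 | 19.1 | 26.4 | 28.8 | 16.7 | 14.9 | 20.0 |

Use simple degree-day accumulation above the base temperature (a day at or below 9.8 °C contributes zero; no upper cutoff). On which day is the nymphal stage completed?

day 4

Daily DD above 9.8 °C: 15.9, 9.3, 16.6, 19.0, 6.9, 5.1, 10.2.
Cumulative: 15.9, 25.2, 41.8, 60.8, 67.7, 72.8, 83.0.
The total first reaches 59 DD on day 4.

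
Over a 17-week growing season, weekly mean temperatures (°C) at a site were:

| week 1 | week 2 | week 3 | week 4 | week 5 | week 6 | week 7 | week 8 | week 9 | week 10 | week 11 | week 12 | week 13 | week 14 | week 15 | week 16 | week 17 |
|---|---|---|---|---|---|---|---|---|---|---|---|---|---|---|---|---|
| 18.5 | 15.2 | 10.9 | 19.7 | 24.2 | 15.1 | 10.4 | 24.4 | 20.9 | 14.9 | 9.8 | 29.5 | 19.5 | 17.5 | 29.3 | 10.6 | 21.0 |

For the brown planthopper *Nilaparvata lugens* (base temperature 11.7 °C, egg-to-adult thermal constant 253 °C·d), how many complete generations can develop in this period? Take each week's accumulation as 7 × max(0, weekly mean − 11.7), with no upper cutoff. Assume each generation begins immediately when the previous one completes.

Weekly DD (7 × max(0, T̄ − 11.7)): 47.6, 24.5, 0.0, 56.0, 87.5, 23.8, 0.0, 88.9, 64.4, 22.4, 0.0, 124.6, 54.6, 40.6, 123.2, 0.0, 65.1.
Season total = 823.2 DD.
Complete generations = ⌊823.2 / 253⌋ = 3.

3 generations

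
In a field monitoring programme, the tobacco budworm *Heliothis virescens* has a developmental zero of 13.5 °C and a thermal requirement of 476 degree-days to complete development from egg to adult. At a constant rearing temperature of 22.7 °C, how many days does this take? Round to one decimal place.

51.7 days

Daily accumulation = 22.7 − 13.5 = 9.2 DD/day.
Duration = 476 / 9.2 = 51.739 ≈ 51.7 days.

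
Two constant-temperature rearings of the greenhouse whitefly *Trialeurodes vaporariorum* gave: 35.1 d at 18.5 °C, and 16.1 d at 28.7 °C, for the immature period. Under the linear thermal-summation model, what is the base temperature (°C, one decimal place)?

9.9 °C

Under the model K = D·(T − T_b), so D₁·(T₁ − T_b) = D₂·(T₂ − T_b).
35.1·(18.5 − T_b) = 16.1·(28.7 − T_b)
T_b = (35.1·18.5 − 16.1·28.7) / (35.1 − 16.1) = 187.28 / 19.0 = 9.857 °C ≈ 9.9 °C.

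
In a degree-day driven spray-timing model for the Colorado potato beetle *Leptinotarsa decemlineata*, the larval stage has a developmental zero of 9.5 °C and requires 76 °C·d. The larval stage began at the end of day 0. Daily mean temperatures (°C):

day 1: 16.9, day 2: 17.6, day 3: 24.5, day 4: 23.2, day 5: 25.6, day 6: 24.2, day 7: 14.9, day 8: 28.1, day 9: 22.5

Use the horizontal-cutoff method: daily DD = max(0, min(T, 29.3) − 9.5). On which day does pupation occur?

day 7

Daily DD above 9.5 °C (capped at 19.8): 7.4, 8.1, 15.0, 13.7, 16.1, 14.7, 5.4, 18.6, 13.0.
Cumulative: 7.4, 15.5, 30.5, 44.2, 60.3, 75.0, 80.4, 99.0, 112.0.
The total first reaches 76 DD on day 7.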